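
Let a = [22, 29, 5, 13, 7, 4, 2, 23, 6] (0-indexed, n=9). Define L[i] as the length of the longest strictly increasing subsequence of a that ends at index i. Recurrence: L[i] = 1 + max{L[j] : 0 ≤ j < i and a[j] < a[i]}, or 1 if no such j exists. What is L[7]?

3

   i    0    1    2    3    4    5    6    7    8
a[i]   22   29    5   13    7    4    2   23    6
L[i]    1    2    1    2    2    1    1    3    2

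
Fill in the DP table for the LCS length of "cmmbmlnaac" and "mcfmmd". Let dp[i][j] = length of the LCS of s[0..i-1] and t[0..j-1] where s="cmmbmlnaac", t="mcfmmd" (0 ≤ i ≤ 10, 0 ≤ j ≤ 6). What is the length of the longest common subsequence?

3

   ''  m  c  f  m  m  d
''  0  0  0  0  0  0  0
 c  0  0  1  1  1  1  1
 m  0  1  1  1  2  2  2
 m  0  1  1  1  2  3  3
 b  0  1  1  1  2  3  3
 m  0  1  1  1  2  3  3
 l  0  1  1  1  2  3  3
 n  0  1  1  1  2  3  3
 a  0  1  1  1  2  3  3
 a  0  1  1  1  2  3  3
 c  0  1  2  2  2  3  3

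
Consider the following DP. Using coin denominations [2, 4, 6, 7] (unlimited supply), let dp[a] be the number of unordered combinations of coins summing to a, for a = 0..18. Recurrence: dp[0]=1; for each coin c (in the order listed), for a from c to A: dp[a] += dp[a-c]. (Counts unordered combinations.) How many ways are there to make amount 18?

14

after  coin     0     1     2     3     4     5     6     7     8     9    10    11    12    13    14    15    16    17    18
          2     1     0     1     0     1     0     1     0     1     0     1     0     1     0     1     0     1     0     1
          4     1     0     1     0     2     0     2     0     3     0     3     0     4     0     4     0     5     0     5
          6     1     0     1     0     2     0     3     0     4     0     5     0     7     0     8     0    10     0    12
          7     1     0     1     0     2     0     3     1     4     1     5     2     7     3     9     4    11     5    14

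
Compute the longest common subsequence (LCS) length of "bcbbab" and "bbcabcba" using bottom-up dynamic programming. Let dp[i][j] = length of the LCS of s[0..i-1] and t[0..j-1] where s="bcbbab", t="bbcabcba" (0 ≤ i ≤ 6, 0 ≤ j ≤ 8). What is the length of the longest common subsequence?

   ''  b  b  c  a  b  c  b  a
''  0  0  0  0  0  0  0  0  0
 b  0  1  1  1  1  1  1  1  1
 c  0  1  1  2  2  2  2  2  2
 b  0  1  2  2  2  3  3  3  3
 b  0  1  2  2  2  3  3  4  4
 a  0  1  2  2  3  3  3  4  5
 b  0  1  2  2  3  4  4  4  5

5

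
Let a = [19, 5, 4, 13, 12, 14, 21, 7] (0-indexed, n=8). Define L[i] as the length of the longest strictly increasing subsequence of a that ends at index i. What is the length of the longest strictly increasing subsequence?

   i    0    1    2    3    4    5    6    7
a[i]   19    5    4   13   12   14   21    7
L[i]    1    1    1    2    2    3    4    2

4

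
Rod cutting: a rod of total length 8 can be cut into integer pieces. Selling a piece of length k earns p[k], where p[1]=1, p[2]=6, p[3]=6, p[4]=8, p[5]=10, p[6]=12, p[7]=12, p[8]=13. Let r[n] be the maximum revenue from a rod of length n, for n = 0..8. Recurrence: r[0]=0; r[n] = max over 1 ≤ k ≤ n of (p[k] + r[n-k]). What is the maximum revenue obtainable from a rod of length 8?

24

   n    0    1    2    3    4    5    6    7    8
r[n]    0    1    6    7   12   13   18   19   24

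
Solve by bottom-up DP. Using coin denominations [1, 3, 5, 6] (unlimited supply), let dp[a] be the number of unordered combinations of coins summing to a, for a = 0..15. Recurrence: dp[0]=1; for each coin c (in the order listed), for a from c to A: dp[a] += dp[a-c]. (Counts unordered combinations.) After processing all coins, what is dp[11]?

after  coin     0     1     2     3     4     5     6     7     8     9    10    11    12    13    14    15
          1     1     1     1     1     1     1     1     1     1     1     1     1     1     1     1     1
          3     1     1     1     2     2     2     3     3     3     4     4     4     5     5     5     6
          5     1     1     1     2     2     3     4     4     5     6     7     8     9    10    11    13
          6     1     1     1     2     2     3     5     5     6     8     9    11    14    15    17    21

11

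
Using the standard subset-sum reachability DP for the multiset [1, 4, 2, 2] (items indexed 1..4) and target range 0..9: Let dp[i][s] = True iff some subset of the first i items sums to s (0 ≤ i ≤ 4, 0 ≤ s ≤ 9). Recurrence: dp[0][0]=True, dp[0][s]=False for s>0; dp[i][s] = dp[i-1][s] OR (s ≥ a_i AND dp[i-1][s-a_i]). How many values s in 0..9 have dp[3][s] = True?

i\s   0   1   2   3   4   5   6   7   8   9
  0   T   F   F   F   F   F   F   F   F   F
  1   T   T   F   F   F   F   F   F   F   F
  2   T   T   F   F   T   T   F   F   F   F
  3   T   T   T   T   T   T   T   T   F   F
  4   T   T   T   T   T   T   T   T   T   T

8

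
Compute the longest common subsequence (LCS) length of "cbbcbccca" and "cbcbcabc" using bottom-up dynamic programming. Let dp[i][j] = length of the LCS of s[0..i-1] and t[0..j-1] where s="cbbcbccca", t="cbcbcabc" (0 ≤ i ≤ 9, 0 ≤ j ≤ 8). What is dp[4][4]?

3

   ''  c  b  c  b  c  a  b  c
''  0  0  0  0  0  0  0  0  0
 c  0  1  1  1  1  1  1  1  1
 b  0  1  2  2  2  2  2  2  2
 b  0  1  2  2  3  3  3  3  3
 c  0  1  2  3  3  4  4  4  4
 b  0  1  2  3  4  4  4  5  5
 c  0  1  2  3  4  5  5  5  6
 c  0  1  2  3  4  5  5  5  6
 c  0  1  2  3  4  5  5  5  6
 a  0  1  2  3  4  5  6  6  6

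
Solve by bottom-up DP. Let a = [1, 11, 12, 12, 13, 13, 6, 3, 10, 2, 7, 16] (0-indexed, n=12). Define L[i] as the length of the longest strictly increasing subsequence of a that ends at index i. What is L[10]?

3

   i    0    1    2    3    4    5    6    7    8    9   10   11
a[i]    1   11   12   12   13   13    6    3   10    2    7   16
L[i]    1    2    3    3    4    4    2    2    3    2    3    5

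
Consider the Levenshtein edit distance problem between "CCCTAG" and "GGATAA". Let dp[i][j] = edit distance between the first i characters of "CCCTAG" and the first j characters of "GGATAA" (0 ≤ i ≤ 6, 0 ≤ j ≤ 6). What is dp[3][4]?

4

   ''  G  G  A  T  A  A
''  0  1  2  3  4  5  6
 C  1  1  2  3  4  5  6
 C  2  2  2  3  4  5  6
 C  3  3  3  3  4  5  6
 T  4  4  4  4  3  4  5
 A  5  5  5  4  4  3  4
 G  6  5  5  5  5  4  4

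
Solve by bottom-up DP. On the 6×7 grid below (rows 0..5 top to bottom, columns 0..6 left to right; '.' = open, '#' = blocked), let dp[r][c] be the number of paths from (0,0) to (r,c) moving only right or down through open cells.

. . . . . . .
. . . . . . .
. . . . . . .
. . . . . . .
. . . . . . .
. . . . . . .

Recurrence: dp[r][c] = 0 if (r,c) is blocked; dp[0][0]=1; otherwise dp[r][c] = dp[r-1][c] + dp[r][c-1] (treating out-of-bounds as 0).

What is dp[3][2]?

r\c   0   1   2   3   4   5   6
  0   1   1   1   1   1   1   1
  1   1   2   3   4   5   6   7
  2   1   3   6  10  15  21  28
  3   1   4  10  20  35  56  84
  4   1   5  15  35  70 126 210
  5   1   6  21  56 126 252 462

10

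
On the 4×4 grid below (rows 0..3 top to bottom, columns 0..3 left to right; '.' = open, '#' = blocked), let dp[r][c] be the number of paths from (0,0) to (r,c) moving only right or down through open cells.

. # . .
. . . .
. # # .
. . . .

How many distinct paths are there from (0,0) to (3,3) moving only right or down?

2

r\c   0   1   2   3
  0   1   0   0   0
  1   1   1   1   1
  2   1   0   0   1
  3   1   1   1   2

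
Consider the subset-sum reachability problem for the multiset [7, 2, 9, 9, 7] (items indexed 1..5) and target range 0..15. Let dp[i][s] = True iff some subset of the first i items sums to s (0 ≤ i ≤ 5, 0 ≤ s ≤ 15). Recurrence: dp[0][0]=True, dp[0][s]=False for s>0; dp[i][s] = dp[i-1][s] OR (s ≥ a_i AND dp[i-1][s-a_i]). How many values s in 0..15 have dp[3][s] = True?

5

i\s   0   1   2   3   4   5   6   7   8   9  10  11  12  13  14  15
  0   T   F   F   F   F   F   F   F   F   F   F   F   F   F   F   F
  1   T   F   F   F   F   F   F   T   F   F   F   F   F   F   F   F
  2   T   F   T   F   F   F   F   T   F   T   F   F   F   F   F   F
  3   T   F   T   F   F   F   F   T   F   T   F   T   F   F   F   F
  4   T   F   T   F   F   F   F   T   F   T   F   T   F   F   F   F
  5   T   F   T   F   F   F   F   T   F   T   F   T   F   F   T   F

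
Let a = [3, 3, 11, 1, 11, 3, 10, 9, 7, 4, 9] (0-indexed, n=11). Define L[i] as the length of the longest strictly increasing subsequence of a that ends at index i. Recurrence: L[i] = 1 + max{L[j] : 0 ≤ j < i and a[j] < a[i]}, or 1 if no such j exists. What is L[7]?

3

   i    0    1    2    3    4    5    6    7    8    9   10
a[i]    3    3   11    1   11    3   10    9    7    4    9
L[i]    1    1    2    1    2    2    3    3    3    3    4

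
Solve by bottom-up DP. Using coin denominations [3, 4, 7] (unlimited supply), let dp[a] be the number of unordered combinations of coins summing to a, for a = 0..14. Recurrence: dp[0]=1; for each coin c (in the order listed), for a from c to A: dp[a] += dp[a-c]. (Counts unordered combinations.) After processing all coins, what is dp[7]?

after  coin     0     1     2     3     4     5     6     7     8     9    10    11    12    13    14
          3     1     0     0     1     0     0     1     0     0     1     0     0     1     0     0
          4     1     0     0     1     1     0     1     1     1     1     1     1     2     1     1
          7     1     0     0     1     1     0     1     2     1     1     2     2     2     2     3

2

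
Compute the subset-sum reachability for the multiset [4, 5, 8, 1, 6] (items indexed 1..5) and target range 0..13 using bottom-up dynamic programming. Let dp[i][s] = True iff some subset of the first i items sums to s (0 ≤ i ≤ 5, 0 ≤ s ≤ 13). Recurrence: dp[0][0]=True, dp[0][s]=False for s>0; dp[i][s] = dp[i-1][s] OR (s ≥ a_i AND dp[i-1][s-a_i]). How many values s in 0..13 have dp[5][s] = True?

i\s   0   1   2   3   4   5   6   7   8   9  10  11  12  13
  0   T   F   F   F   F   F   F   F   F   F   F   F   F   F
  1   T   F   F   F   T   F   F   F   F   F   F   F   F   F
  2   T   F   F   F   T   T   F   F   F   T   F   F   F   F
  3   T   F   F   F   T   T   F   F   T   T   F   F   T   T
  4   T   T   F   F   T   T   T   F   T   T   T   F   T   T
  5   T   T   F   F   T   T   T   T   T   T   T   T   T   T

12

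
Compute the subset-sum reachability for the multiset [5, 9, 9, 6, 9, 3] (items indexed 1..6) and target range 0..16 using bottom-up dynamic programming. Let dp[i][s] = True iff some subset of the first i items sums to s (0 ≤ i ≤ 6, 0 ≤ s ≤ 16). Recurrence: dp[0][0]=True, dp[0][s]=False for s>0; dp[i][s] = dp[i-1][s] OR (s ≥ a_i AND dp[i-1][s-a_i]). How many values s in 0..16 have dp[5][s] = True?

i\s   0   1   2   3   4   5   6   7   8   9  10  11  12  13  14  15  16
  0   T   F   F   F   F   F   F   F   F   F   F   F   F   F   F   F   F
  1   T   F   F   F   F   T   F   F   F   F   F   F   F   F   F   F   F
  2   T   F   F   F   F   T   F   F   F   T   F   F   F   F   T   F   F
  3   T   F   F   F   F   T   F   F   F   T   F   F   F   F   T   F   F
  4   T   F   F   F   F   T   T   F   F   T   F   T   F   F   T   T   F
  5   T   F   F   F   F   T   T   F   F   T   F   T   F   F   T   T   F
  6   T   F   F   T   F   T   T   F   T   T   F   T   T   F   T   T   F

7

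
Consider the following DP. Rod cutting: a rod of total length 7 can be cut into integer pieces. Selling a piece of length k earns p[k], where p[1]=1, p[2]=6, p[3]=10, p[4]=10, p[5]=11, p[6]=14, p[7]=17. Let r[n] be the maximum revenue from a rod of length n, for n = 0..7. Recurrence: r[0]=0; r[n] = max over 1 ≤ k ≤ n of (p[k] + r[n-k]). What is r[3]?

10

   n    0    1    2    3    4    5    6    7
r[n]    0    1    6   10   12   16   20   22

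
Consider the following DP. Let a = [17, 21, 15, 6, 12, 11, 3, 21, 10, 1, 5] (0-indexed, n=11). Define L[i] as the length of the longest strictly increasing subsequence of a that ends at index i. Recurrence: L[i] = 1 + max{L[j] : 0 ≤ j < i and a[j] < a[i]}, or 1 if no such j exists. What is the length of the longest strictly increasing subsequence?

3

   i    0    1    2    3    4    5    6    7    8    9   10
a[i]   17   21   15    6   12   11    3   21   10    1    5
L[i]    1    2    1    1    2    2    1    3    2    1    2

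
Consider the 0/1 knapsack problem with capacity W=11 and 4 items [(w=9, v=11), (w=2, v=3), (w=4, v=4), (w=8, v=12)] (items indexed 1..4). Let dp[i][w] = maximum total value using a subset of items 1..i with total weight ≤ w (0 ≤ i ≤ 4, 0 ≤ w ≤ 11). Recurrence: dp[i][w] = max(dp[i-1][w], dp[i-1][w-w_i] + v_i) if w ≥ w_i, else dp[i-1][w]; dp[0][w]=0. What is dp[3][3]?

3

i\w   0   1   2   3   4   5   6   7   8   9  10  11
  0   0   0   0   0   0   0   0   0   0   0   0   0
  1   0   0   0   0   0   0   0   0   0  11  11  11
  2   0   0   3   3   3   3   3   3   3  11  11  14
  3   0   0   3   3   4   4   7   7   7  11  11  14
  4   0   0   3   3   4   4   7   7  12  12  15  15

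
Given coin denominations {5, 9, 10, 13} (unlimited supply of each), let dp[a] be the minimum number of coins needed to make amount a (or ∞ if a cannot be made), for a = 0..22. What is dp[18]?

 a  0  1  2  3  4  5  6  7  8  9 10 11 12 13 14 15 16 17 18 19 20 21 22
dp  0  -  -  -  -  1  -  -  -  1  1  -  -  1  2  2  -  -  2  2  2  -  2
(- denotes ∞ / unreachable)

2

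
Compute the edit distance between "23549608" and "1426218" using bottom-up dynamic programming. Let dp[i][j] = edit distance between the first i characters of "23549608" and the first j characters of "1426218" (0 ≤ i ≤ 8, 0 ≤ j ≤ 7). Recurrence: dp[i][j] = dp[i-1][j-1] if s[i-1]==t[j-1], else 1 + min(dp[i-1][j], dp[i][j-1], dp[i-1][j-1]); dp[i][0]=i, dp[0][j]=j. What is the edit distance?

   ''  1  4  2  6  2  1  8
''  0  1  2  3  4  5  6  7
 2  1  1  2  2  3  4  5  6
 3  2  2  2  3  3  4  5  6
 5  3  3  3  3  4  4  5  6
 4  4  4  3  4  4  5  5  6
 9  5  5  4  4  5  5  6  6
 6  6  6  5  5  4  5  6  7
 0  7  7  6  6  5  5  6  7
 8  8  8  7  7  6  6  6  6

6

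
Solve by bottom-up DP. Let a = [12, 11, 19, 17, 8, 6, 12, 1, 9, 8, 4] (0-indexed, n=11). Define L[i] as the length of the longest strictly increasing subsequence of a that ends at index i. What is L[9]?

   i    0    1    2    3    4    5    6    7    8    9   10
a[i]   12   11   19   17    8    6   12    1    9    8    4
L[i]    1    1    2    2    1    1    2    1    2    2    2

2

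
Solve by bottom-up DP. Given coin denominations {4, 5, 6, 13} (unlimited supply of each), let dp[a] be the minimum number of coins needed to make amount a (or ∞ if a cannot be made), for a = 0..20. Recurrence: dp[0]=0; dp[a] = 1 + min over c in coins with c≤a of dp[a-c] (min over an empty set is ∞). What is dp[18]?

2

 a  0  1  2  3  4  5  6  7  8  9 10 11 12 13 14 15 16 17 18 19 20
dp  0  -  -  -  1  1  1  -  2  2  2  2  2  1  3  3  3  2  2  2  4
(- denotes ∞ / unreachable)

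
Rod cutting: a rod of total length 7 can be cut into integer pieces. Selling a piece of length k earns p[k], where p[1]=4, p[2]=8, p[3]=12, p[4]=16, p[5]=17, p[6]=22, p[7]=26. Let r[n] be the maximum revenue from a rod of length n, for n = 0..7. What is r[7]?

28

   n    0    1    2    3    4    5    6    7
r[n]    0    4    8   12   16   20   24   28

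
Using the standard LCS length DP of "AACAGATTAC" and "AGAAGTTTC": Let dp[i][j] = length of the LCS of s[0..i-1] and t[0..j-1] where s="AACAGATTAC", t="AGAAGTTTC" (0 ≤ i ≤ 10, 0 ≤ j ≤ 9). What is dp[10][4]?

   ''  A  G  A  A  G  T  T  T  C
''  0  0  0  0  0  0  0  0  0  0
 A  0  1  1  1  1  1  1  1  1  1
 A  0  1  1  2  2  2  2  2  2  2
 C  0  1  1  2  2  2  2  2  2  3
 A  0  1  1  2  3  3  3  3  3  3
 G  0  1  2  2  3  4  4  4  4  4
 A  0  1  2  3  3  4  4  4  4  4
 T  0  1  2  3  3  4  5  5  5  5
 T  0  1  2  3  3  4  5  6  6  6
 A  0  1  2  3  4  4  5  6  6  6
 C  0  1  2  3  4  4  5  6  6  7

4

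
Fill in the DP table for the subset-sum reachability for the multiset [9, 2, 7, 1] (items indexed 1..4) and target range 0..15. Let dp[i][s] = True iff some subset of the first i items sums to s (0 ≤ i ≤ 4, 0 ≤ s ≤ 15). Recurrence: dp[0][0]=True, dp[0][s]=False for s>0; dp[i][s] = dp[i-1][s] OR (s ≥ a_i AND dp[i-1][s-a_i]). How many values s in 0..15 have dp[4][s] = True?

10

i\s   0   1   2   3   4   5   6   7   8   9  10  11  12  13  14  15
  0   T   F   F   F   F   F   F   F   F   F   F   F   F   F   F   F
  1   T   F   F   F   F   F   F   F   F   T   F   F   F   F   F   F
  2   T   F   T   F   F   F   F   F   F   T   F   T   F   F   F   F
  3   T   F   T   F   F   F   F   T   F   T   F   T   F   F   F   F
  4   T   T   T   T   F   F   F   T   T   T   T   T   T   F   F   F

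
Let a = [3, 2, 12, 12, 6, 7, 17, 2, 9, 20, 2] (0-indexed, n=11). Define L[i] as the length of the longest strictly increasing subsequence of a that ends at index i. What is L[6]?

4

   i    0    1    2    3    4    5    6    7    8    9   10
a[i]    3    2   12   12    6    7   17    2    9   20    2
L[i]    1    1    2    2    2    3    4    1    4    5    1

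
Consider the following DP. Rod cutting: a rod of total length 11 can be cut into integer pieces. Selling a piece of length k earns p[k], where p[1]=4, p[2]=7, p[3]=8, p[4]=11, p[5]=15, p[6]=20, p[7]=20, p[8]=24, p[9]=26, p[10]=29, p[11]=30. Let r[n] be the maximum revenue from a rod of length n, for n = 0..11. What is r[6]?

24

   n    0    1    2    3    4    5    6    7    8    9   10   11
r[n]    0    4    8   12   16   20   24   28   32   36   40   44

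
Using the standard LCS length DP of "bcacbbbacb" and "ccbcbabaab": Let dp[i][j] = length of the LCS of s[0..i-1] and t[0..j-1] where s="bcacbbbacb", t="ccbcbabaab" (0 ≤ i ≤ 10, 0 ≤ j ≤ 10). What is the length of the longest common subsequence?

   ''  c  c  b  c  b  a  b  a  a  b
''  0  0  0  0  0  0  0  0  0  0  0
 b  0  0  0  1  1  1  1  1  1  1  1
 c  0  1  1  1  2  2  2  2  2  2  2
 a  0  1  1  1  2  2  3  3  3  3  3
 c  0  1  2  2  2  2  3  3  3  3  3
 b  0  1  2  3  3  3  3  4  4  4  4
 b  0  1  2  3  3  4  4  4  4  4  5
 b  0  1  2  3  3  4  4  5  5  5  5
 a  0  1  2  3  3  4  5  5  6  6  6
 c  0  1  2  3  4  4  5  5  6  6  6
 b  0  1  2  3  4  5  5  6  6  6  7

7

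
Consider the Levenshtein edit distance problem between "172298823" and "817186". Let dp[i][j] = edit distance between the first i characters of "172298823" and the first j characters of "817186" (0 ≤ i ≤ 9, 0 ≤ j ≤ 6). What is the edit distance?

   ''  8  1  7  1  8  6
''  0  1  2  3  4  5  6
 1  1  1  1  2  3  4  5
 7  2  2  2  1  2  3  4
 2  3  3  3  2  2  3  4
 2  4  4  4  3  3  3  4
 9  5  5  5  4  4  4  4
 8  6  5  6  5  5  4  5
 8  7  6  6  6  6  5  5
 2  8  7  7  7  7  6  6
 3  9  8  8  8  8  7  7

7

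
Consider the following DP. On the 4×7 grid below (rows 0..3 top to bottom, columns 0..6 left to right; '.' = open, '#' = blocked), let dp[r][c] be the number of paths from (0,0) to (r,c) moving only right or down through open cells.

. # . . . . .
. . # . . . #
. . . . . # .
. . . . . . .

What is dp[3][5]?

r\c   0   1   2   3   4   5   6
  0   1   0   0   0   0   0   0
  1   1   1   0   0   0   0   0
  2   1   2   2   2   2   0   0
  3   1   3   5   7   9   9   9

9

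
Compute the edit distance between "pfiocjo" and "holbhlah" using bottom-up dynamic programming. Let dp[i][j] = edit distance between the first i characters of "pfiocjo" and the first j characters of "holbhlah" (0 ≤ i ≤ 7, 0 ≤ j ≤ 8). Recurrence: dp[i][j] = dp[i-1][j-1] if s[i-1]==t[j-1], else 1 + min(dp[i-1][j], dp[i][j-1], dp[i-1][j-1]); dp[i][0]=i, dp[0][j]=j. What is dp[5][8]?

8

   ''  h  o  l  b  h  l  a  h
''  0  1  2  3  4  5  6  7  8
 p  1  1  2  3  4  5  6  7  8
 f  2  2  2  3  4  5  6  7  8
 i  3  3  3  3  4  5  6  7  8
 o  4  4  3  4  4  5  6  7  8
 c  5  5  4  4  5  5  6  7  8
 j  6  6  5  5  5  6  6  7  8
 o  7  7  6  6  6  6  7  7  8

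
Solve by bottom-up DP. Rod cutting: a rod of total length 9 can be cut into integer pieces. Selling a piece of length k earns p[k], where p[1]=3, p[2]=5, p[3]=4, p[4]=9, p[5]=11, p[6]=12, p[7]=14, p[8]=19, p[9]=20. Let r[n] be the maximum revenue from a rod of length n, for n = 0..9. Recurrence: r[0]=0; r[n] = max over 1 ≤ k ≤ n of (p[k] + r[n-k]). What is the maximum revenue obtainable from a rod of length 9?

27

   n    0    1    2    3    4    5    6    7    8    9
r[n]    0    3    6    9   12   15   18   21   24   27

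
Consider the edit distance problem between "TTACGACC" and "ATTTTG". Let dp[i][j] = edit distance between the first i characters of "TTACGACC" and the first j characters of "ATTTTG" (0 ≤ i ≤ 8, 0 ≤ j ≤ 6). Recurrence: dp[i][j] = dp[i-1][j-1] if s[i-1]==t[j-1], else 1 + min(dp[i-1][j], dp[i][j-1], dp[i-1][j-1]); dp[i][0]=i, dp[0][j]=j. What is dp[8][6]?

6

   ''  A  T  T  T  T  G
''  0  1  2  3  4  5  6
 T  1  1  1  2  3  4  5
 T  2  2  1  1  2  3  4
 A  3  2  2  2  2  3  4
 C  4  3  3  3  3  3  4
 G  5  4  4  4  4  4  3
 A  6  5  5  5  5  5  4
 C  7  6  6  6  6  6  5
 C  8  7  7  7  7  7  6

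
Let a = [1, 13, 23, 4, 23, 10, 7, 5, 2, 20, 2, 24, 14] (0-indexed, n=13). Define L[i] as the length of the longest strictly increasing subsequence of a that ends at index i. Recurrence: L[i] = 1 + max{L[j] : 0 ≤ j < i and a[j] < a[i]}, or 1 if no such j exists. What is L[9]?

4

   i    0    1    2    3    4    5    6    7    8    9   10   11   12
a[i]    1   13   23    4   23   10    7    5    2   20    2   24   14
L[i]    1    2    3    2    3    3    3    3    2    4    2    5    4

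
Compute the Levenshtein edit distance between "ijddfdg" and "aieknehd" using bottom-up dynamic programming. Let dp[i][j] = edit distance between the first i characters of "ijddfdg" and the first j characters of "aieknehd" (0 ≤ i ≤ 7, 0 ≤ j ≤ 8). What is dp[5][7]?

   ''  a  i  e  k  n  e  h  d
''  0  1  2  3  4  5  6  7  8
 i  1  1  1  2  3  4  5  6  7
 j  2  2  2  2  3  4  5  6  7
 d  3  3  3  3  3  4  5  6  6
 d  4  4  4  4  4  4  5  6  6
 f  5  5  5  5  5  5  5  6  7
 d  6  6  6  6  6  6  6  6  6
 g  7  7  7  7  7  7  7  7  7

6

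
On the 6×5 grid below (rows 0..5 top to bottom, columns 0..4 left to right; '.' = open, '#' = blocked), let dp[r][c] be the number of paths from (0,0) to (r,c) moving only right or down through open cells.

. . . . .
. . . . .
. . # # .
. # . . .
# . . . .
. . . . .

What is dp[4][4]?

r\c   0   1   2   3   4
  0   1   1   1   1   1
  1   1   2   3   4   5
  2   1   3   0   0   5
  3   1   0   0   0   5
  4   0   0   0   0   5
  5   0   0   0   0   5

5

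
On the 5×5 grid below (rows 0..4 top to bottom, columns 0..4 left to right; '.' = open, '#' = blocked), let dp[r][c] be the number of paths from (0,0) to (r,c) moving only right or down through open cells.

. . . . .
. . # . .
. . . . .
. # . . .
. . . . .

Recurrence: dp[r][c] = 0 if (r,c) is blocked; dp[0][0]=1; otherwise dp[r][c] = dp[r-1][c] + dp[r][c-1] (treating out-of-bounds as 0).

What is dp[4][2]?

r\c   0   1   2   3   4
  0   1   1   1   1   1
  1   1   2   0   1   2
  2   1   3   3   4   6
  3   1   0   3   7  13
  4   1   1   4  11  24

4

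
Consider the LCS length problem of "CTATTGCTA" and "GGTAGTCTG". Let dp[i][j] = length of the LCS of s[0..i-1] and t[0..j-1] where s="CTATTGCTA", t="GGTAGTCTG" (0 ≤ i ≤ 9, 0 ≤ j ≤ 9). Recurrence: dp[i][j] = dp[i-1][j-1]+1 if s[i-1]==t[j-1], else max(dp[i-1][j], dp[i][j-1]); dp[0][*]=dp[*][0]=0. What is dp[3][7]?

2

   ''  G  G  T  A  G  T  C  T  G
''  0  0  0  0  0  0  0  0  0  0
 C  0  0  0  0  0  0  0  1  1  1
 T  0  0  0  1  1  1  1  1  2  2
 A  0  0  0  1  2  2  2  2  2  2
 T  0  0  0  1  2  2  3  3  3  3
 T  0  0  0  1  2  2  3  3  4  4
 G  0  1  1  1  2  3  3  3  4  5
 C  0  1  1  1  2  3  3  4  4  5
 T  0  1  1  2  2  3  4  4  5  5
 A  0  1  1  2  3  3  4  4  5  5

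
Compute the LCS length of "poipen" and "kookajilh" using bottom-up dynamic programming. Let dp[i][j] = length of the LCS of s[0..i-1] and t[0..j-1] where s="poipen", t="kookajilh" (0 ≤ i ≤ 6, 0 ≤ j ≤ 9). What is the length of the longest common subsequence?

   ''  k  o  o  k  a  j  i  l  h
''  0  0  0  0  0  0  0  0  0  0
 p  0  0  0  0  0  0  0  0  0  0
 o  0  0  1  1  1  1  1  1  1  1
 i  0  0  1  1  1  1  1  2  2  2
 p  0  0  1  1  1  1  1  2  2  2
 e  0  0  1  1  1  1  1  2  2  2
 n  0  0  1  1  1  1  1  2  2  2

2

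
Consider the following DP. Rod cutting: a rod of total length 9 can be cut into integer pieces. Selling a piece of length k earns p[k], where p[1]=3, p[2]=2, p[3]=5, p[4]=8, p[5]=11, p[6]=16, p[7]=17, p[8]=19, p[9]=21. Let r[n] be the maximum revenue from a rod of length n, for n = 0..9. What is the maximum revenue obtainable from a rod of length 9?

27

   n    0    1    2    3    4    5    6    7    8    9
r[n]    0    3    6    9   12   15   18   21   24   27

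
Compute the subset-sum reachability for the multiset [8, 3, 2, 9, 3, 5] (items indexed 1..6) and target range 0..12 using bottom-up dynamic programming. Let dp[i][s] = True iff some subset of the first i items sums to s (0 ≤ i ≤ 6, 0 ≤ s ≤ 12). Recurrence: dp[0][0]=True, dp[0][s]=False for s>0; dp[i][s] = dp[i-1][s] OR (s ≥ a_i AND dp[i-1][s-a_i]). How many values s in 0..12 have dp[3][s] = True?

i\s   0   1   2   3   4   5   6   7   8   9  10  11  12
  0   T   F   F   F   F   F   F   F   F   F   F   F   F
  1   T   F   F   F   F   F   F   F   T   F   F   F   F
  2   T   F   F   T   F   F   F   F   T   F   F   T   F
  3   T   F   T   T   F   T   F   F   T   F   T   T   F
  4   T   F   T   T   F   T   F   F   T   T   T   T   T
  5   T   F   T   T   F   T   T   F   T   T   T   T   T
  6   T   F   T   T   F   T   T   T   T   T   T   T   T

7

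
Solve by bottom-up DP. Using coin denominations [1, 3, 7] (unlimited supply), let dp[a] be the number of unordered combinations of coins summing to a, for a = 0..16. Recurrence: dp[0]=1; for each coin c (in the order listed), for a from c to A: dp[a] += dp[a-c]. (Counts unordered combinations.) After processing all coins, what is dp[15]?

10

after  coin     0     1     2     3     4     5     6     7     8     9    10    11    12    13    14    15    16
          1     1     1     1     1     1     1     1     1     1     1     1     1     1     1     1     1     1
          3     1     1     1     2     2     2     3     3     3     4     4     4     5     5     5     6     6
          7     1     1     1     2     2     2     3     4     4     5     6     6     7     8     9    10    11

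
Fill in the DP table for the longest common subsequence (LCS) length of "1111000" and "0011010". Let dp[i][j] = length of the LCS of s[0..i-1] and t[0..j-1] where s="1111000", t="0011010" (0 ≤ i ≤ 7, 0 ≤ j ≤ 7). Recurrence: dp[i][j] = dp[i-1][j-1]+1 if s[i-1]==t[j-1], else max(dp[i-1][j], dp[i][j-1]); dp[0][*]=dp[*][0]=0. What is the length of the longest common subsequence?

   ''  0  0  1  1  0  1  0
''  0  0  0  0  0  0  0  0
 1  0  0  0  1  1  1  1  1
 1  0  0  0  1  2  2  2  2
 1  0  0  0  1  2  2  3  3
 1  0  0  0  1  2  2  3  3
 0  0  1  1  1  2  3  3  4
 0  0  1  2  2  2  3  3  4
 0  0  1  2  2  2  3  3  4

4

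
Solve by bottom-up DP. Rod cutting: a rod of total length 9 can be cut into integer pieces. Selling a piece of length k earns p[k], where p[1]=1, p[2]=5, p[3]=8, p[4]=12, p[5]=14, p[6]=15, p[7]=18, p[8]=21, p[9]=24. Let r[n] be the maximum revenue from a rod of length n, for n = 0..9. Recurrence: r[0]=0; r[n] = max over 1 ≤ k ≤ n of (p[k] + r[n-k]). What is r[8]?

24

   n    0    1    2    3    4    5    6    7    8    9
r[n]    0    1    5    8   12   14   17   20   24   26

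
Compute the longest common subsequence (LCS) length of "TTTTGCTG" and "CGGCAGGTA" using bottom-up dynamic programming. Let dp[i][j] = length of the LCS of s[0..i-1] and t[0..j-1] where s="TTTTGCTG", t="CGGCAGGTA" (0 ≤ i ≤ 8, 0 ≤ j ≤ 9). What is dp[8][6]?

   ''  C  G  G  C  A  G  G  T  A
''  0  0  0  0  0  0  0  0  0  0
 T  0  0  0  0  0  0  0  0  1  1
 T  0  0  0  0  0  0  0  0  1  1
 T  0  0  0  0  0  0  0  0  1  1
 T  0  0  0  0  0  0  0  0  1  1
 G  0  0  1  1  1  1  1  1  1  1
 C  0  1  1  1  2  2  2  2  2  2
 T  0  1  1  1  2  2  2  2  3  3
 G  0  1  2  2  2  2  3  3  3  3

3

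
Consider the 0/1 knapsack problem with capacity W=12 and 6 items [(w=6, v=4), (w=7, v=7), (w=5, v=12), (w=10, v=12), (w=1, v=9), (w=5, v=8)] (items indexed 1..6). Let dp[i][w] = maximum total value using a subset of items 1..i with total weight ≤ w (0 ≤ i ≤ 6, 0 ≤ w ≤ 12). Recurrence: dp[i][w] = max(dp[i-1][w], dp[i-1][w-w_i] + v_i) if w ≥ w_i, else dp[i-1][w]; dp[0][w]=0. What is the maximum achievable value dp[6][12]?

i\w   0   1   2   3   4   5   6   7   8   9  10  11  12
  0   0   0   0   0   0   0   0   0   0   0   0   0   0
  1   0   0   0   0   0   0   4   4   4   4   4   4   4
  2   0   0   0   0   0   0   4   7   7   7   7   7   7
  3   0   0   0   0   0  12  12  12  12  12  12  16  19
  4   0   0   0   0   0  12  12  12  12  12  12  16  19
  5   0   9   9   9   9  12  21  21  21  21  21  21  25
  6   0   9   9   9   9  12  21  21  21  21  21  29  29

29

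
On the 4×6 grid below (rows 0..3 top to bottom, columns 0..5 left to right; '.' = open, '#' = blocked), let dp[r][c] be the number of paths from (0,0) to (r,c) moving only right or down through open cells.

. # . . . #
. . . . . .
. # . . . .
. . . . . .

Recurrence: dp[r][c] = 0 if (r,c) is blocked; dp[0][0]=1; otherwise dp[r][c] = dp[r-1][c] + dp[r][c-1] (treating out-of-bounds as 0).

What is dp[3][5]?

r\c   0   1   2   3   4   5
  0   1   0   0   0   0   0
  1   1   1   1   1   1   1
  2   1   0   1   2   3   4
  3   1   1   2   4   7  11

11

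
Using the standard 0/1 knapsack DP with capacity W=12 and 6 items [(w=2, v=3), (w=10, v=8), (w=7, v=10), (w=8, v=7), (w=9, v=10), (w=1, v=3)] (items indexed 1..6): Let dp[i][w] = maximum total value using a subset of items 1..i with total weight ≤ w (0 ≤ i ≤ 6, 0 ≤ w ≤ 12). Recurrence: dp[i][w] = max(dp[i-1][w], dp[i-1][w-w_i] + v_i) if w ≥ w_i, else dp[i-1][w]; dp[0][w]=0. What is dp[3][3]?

3

i\w   0   1   2   3   4   5   6   7   8   9  10  11  12
  0   0   0   0   0   0   0   0   0   0   0   0   0   0
  1   0   0   3   3   3   3   3   3   3   3   3   3   3
  2   0   0   3   3   3   3   3   3   3   3   8   8  11
  3   0   0   3   3   3   3   3  10  10  13  13  13  13
  4   0   0   3   3   3   3   3  10  10  13  13  13  13
  5   0   0   3   3   3   3   3  10  10  13  13  13  13
  6   0   3   3   6   6   6   6  10  13  13  16  16  16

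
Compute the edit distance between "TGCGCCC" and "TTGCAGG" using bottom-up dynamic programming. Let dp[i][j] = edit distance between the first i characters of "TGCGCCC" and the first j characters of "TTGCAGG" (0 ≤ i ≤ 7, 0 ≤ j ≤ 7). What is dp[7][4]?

4

   ''  T  T  G  C  A  G  G
''  0  1  2  3  4  5  6  7
 T  1  0  1  2  3  4  5  6
 G  2  1  1  1  2  3  4  5
 C  3  2  2  2  1  2  3  4
 G  4  3  3  2  2  2  2  3
 C  5  4  4  3  2  3  3  3
 C  6  5  5  4  3  3  4  4
 C  7  6  6  5  4  4  4  5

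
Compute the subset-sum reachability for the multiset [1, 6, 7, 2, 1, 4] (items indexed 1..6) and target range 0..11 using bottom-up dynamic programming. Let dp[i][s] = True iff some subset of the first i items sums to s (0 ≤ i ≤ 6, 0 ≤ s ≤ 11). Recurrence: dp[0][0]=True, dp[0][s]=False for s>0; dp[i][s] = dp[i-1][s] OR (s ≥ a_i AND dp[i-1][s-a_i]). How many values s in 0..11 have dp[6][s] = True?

12

i\s   0   1   2   3   4   5   6   7   8   9  10  11
  0   T   F   F   F   F   F   F   F   F   F   F   F
  1   T   T   F   F   F   F   F   F   F   F   F   F
  2   T   T   F   F   F   F   T   T   F   F   F   F
  3   T   T   F   F   F   F   T   T   T   F   F   F
  4   T   T   T   T   F   F   T   T   T   T   T   F
  5   T   T   T   T   T   F   T   T   T   T   T   T
  6   T   T   T   T   T   T   T   T   T   T   T   T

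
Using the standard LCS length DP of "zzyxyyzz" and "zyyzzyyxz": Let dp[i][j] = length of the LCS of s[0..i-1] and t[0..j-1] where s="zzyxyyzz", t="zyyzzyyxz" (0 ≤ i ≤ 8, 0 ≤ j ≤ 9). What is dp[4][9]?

   ''  z  y  y  z  z  y  y  x  z
''  0  0  0  0  0  0  0  0  0  0
 z  0  1  1  1  1  1  1  1  1  1
 z  0  1  1  1  2  2  2  2  2  2
 y  0  1  2  2  2  2  3  3  3  3
 x  0  1  2  2  2  2  3  3  4  4
 y  0  1  2  3  3  3  3  4  4  4
 y  0  1  2  3  3  3  4  4  4  4
 z  0  1  2  3  4  4  4  4  4  5
 z  0  1  2  3  4  5  5  5  5  5

4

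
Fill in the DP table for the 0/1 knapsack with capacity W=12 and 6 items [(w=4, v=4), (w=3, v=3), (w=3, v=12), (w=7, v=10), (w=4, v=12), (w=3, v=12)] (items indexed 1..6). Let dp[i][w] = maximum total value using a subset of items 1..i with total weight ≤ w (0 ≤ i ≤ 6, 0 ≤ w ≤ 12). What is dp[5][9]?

i\w   0   1   2   3   4   5   6   7   8   9  10  11  12
  0   0   0   0   0   0   0   0   0   0   0   0   0   0
  1   0   0   0   0   4   4   4   4   4   4   4   4   4
  2   0   0   0   3   4   4   4   7   7   7   7   7   7
  3   0   0   0  12  12  12  15  16  16  16  19  19  19
  4   0   0   0  12  12  12  15  16  16  16  22  22  22
  5   0   0   0  12  12  12  15  24  24  24  27  28  28
  6   0   0   0  12  12  12  24  24  24  27  36  36  36

24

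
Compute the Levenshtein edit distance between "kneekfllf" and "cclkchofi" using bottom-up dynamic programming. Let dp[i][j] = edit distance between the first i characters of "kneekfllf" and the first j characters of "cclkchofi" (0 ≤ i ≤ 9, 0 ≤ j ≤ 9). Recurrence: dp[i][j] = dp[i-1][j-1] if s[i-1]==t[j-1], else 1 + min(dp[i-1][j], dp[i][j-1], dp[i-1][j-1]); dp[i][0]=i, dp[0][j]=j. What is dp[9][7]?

8

   ''  c  c  l  k  c  h  o  f  i
''  0  1  2  3  4  5  6  7  8  9
 k  1  1  2  3  3  4  5  6  7  8
 n  2  2  2  3  4  4  5  6  7  8
 e  3  3  3  3  4  5  5  6  7  8
 e  4  4  4  4  4  5  6  6  7  8
 k  5  5  5  5  4  5  6  7  7  8
 f  6  6  6  6  5  5  6  7  7  8
 l  7  7  7  6  6  6  6  7  8  8
 l  8  8  8  7  7  7  7  7  8  9
 f  9  9  9  8  8  8  8  8  7  8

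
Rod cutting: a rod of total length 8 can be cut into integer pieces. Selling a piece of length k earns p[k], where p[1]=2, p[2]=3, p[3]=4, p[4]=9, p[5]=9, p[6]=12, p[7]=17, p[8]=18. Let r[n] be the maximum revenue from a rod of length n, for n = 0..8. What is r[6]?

13

   n    0    1    2    3    4    5    6    7    8
r[n]    0    2    4    6    9   11   13   17   19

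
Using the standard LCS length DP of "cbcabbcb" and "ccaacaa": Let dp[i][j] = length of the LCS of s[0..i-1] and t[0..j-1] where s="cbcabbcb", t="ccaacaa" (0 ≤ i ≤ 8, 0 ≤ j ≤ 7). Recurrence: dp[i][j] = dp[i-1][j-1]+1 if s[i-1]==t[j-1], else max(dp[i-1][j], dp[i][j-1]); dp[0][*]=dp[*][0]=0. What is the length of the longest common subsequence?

   ''  c  c  a  a  c  a  a
''  0  0  0  0  0  0  0  0
 c  0  1  1  1  1  1  1  1
 b  0  1  1  1  1  1  1  1
 c  0  1  2  2  2  2  2  2
 a  0  1  2  3  3  3  3  3
 b  0  1  2  3  3  3  3  3
 b  0  1  2  3  3  3  3  3
 c  0  1  2  3  3  4  4  4
 b  0  1  2  3  3  4  4  4

4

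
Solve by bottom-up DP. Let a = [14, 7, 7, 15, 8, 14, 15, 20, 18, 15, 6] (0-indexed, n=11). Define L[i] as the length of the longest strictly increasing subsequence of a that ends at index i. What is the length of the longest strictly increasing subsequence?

   i    0    1    2    3    4    5    6    7    8    9   10
a[i]   14    7    7   15    8   14   15   20   18   15    6
L[i]    1    1    1    2    2    3    4    5    5    4    1

5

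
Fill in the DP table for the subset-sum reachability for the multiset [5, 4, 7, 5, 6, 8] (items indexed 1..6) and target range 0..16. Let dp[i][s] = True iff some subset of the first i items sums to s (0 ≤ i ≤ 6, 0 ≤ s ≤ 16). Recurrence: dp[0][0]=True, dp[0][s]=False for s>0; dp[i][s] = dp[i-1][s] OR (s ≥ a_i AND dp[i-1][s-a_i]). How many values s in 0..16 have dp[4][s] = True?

10

i\s   0   1   2   3   4   5   6   7   8   9  10  11  12  13  14  15  16
  0   T   F   F   F   F   F   F   F   F   F   F   F   F   F   F   F   F
  1   T   F   F   F   F   T   F   F   F   F   F   F   F   F   F   F   F
  2   T   F   F   F   T   T   F   F   F   T   F   F   F   F   F   F   F
  3   T   F   F   F   T   T   F   T   F   T   F   T   T   F   F   F   T
  4   T   F   F   F   T   T   F   T   F   T   T   T   T   F   T   F   T
  5   T   F   F   F   T   T   T   T   F   T   T   T   T   T   T   T   T
  6   T   F   F   F   T   T   T   T   T   T   T   T   T   T   T   T   T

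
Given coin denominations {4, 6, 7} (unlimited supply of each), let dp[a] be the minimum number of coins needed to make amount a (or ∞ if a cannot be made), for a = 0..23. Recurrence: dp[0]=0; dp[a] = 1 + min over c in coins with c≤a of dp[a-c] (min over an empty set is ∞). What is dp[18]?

3

 a  0  1  2  3  4  5  6  7  8  9 10 11 12 13 14 15 16 17 18 19 20 21 22 23
dp  0  -  -  -  1  -  1  1  2  -  2  2  2  2  2  3  3  3  3  3  3  3  4  4
(- denotes ∞ / unreachable)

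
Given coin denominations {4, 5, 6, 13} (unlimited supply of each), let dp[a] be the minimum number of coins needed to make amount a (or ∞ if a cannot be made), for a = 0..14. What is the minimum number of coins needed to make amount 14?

 a  0  1  2  3  4  5  6  7  8  9 10 11 12 13 14
dp  0  -  -  -  1  1  1  -  2  2  2  2  2  1  3
(- denotes ∞ / unreachable)

3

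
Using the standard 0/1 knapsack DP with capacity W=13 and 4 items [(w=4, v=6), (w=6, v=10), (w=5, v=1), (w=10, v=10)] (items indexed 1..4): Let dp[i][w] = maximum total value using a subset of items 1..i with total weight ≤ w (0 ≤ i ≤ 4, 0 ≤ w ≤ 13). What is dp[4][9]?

10

i\w   0   1   2   3   4   5   6   7   8   9  10  11  12  13
  0   0   0   0   0   0   0   0   0   0   0   0   0   0   0
  1   0   0   0   0   6   6   6   6   6   6   6   6   6   6
  2   0   0   0   0   6   6  10  10  10  10  16  16  16  16
  3   0   0   0   0   6   6  10  10  10  10  16  16  16  16
  4   0   0   0   0   6   6  10  10  10  10  16  16  16  16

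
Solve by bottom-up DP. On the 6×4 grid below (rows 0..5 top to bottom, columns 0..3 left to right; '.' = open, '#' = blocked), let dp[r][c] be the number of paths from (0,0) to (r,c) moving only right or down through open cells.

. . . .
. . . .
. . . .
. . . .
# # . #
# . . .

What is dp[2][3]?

10

r\c   0   1   2   3
  0   1   1   1   1
  1   1   2   3   4
  2   1   3   6  10
  3   1   4  10  20
  4   0   0  10   0
  5   0   0  10  10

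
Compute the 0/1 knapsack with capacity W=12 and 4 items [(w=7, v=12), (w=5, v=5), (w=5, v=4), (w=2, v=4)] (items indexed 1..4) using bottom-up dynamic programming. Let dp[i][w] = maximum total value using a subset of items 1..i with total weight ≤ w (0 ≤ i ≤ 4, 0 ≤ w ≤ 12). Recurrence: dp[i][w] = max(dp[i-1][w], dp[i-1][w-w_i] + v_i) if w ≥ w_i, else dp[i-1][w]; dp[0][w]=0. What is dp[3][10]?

12

i\w   0   1   2   3   4   5   6   7   8   9  10  11  12
  0   0   0   0   0   0   0   0   0   0   0   0   0   0
  1   0   0   0   0   0   0   0  12  12  12  12  12  12
  2   0   0   0   0   0   5   5  12  12  12  12  12  17
  3   0   0   0   0   0   5   5  12  12  12  12  12  17
  4   0   0   4   4   4   5   5  12  12  16  16  16  17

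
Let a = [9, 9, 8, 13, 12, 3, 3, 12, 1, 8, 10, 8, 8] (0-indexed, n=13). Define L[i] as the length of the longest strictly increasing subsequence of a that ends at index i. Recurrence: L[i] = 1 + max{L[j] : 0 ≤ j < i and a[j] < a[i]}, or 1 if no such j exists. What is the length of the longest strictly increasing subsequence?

   i    0    1    2    3    4    5    6    7    8    9   10   11   12
a[i]    9    9    8   13   12    3    3   12    1    8   10    8    8
L[i]    1    1    1    2    2    1    1    2    1    2    3    2    2

3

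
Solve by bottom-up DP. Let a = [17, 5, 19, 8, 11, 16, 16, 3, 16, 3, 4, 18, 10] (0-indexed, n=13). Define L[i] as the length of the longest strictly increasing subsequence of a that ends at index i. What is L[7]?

   i    0    1    2    3    4    5    6    7    8    9   10   11   12
a[i]   17    5   19    8   11   16   16    3   16    3    4   18   10
L[i]    1    1    2    2    3    4    4    1    4    1    2    5    3

1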